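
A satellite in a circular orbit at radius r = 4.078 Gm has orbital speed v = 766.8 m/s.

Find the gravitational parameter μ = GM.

Convert to SI: r = 4.078 Gm = 4.078e+09 m.
For a circular orbit v² = GM/r, so GM = v² · r.
GM = (766.8)² · 4.078e+09 m³/s² ≈ 2.398e+15 m³/s² = 2.398 × 10^15 m³/s².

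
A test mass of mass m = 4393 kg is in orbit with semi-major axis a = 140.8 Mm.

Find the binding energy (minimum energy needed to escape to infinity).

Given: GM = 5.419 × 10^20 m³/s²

Convert to SI: a = 140.8 Mm = 1.408e+08 m.
Total orbital energy is E = −GMm/(2a); binding energy is E_bind = −E = GMm/(2a).
E_bind = 5.419e+20 · 4393 / (2 · 1.408e+08) J ≈ 8.454e+15 J = 8.454 PJ.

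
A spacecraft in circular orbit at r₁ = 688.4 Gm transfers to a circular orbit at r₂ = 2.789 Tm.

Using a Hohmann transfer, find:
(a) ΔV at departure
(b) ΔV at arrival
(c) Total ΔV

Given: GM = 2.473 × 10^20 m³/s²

Convert to SI: r₁ = 688.4 Gm = 6.884e+11 m; r₂ = 2.789 Tm = 2.789e+12 m.
Transfer semi-major axis: a_t = (r₁ + r₂)/2 = (6.884e+11 + 2.789e+12)/2 = 1.7387e+12 m.
Circular speeds: v₁ = √(GM/r₁) = 18953.6 m/s, v₂ = √(GM/r₂) = 9416.46 m/s.
Transfer speeds (vis-viva v² = GM(2/r − 1/a_t)): v₁ᵗ = 24005.1 m/s, v₂ᵗ = 5925.1 m/s.
(a) ΔV₁ = |v₁ᵗ − v₁| ≈ 5052 m/s = 5.052 km/s.
(b) ΔV₂ = |v₂ − v₂ᵗ| ≈ 3491 m/s = 3.491 km/s.
(c) ΔV_total = ΔV₁ + ΔV₂ ≈ 8543 m/s = 8.543 km/s.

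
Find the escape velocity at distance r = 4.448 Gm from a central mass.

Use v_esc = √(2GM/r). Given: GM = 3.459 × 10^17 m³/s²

Convert to SI: r = 4.448 Gm = 4.448e+09 m.
Escape velocity comes from setting total energy to zero: ½v² − GM/r = 0 ⇒ v_esc = √(2GM / r).
v_esc = √(2 · 3.459e+17 / 4.448e+09) m/s ≈ 1.247e+04 m/s = 12.47 km/s.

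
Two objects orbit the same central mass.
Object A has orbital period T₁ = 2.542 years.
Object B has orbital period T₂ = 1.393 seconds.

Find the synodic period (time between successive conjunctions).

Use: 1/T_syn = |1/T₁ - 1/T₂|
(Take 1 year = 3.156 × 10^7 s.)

Convert to SI: T₁ = 2.542 years = 8.02255e+07 s.
T_syn = |T₁ · T₂ / (T₁ − T₂)|.
T_syn = |8.02255e+07 · 1.393 / (8.02255e+07 − 1.393)| s ≈ 1.393 s = 1.393 seconds.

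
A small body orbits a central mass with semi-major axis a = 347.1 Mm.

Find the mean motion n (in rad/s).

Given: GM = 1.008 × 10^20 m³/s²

Convert to SI: a = 347.1 Mm = 3.471e+08 m.
n = √(GM / a³).
n = √(1.008e+20 / (3.471e+08)³) rad/s ≈ 0.001553 rad/s.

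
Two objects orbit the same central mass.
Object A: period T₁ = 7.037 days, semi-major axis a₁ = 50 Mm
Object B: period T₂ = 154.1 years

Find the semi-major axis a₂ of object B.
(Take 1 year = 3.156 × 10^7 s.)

Convert to SI: T₁ = 7.037 days = 607997 s; a₁ = 50 Mm = 5e+07 m; T₂ = 154.1 years = 4.8634e+09 s.
Kepler's third law: (T₁/T₂)² = (a₁/a₂)³ ⇒ a₂ = a₁ · (T₂/T₁)^(2/3).
T₂/T₁ = 4.8634e+09 / 607997 = 7999.05.
a₂ = 5e+07 · (7999.05)^(2/3) m ≈ 2e+10 m = 20 Gm.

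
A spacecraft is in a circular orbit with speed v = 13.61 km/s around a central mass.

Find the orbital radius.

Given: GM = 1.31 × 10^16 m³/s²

Convert to SI: v = 13.61 km/s = 13610 m/s.
For a circular orbit, v² = GM / r, so r = GM / v².
r = 1.31e+16 / (13610)² m ≈ 7.072e+07 m = 7.072 × 10^7 m.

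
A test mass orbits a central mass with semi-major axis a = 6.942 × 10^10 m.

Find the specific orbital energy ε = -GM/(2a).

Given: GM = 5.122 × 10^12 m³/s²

ε = −GM / (2a).
ε = −5.122e+12 / (2 · 6.942e+10) J/kg ≈ -36.89 J/kg = -36.89 J/kg.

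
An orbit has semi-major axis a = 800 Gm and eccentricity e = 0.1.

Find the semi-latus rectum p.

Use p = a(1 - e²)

Convert to SI: a = 800 Gm = 8e+11 m.
p = a (1 − e²).
p = 8e+11 · (1 − (0.1)²) = 8e+11 · 0.99 ≈ 7.92e+11 m = 792 Gm.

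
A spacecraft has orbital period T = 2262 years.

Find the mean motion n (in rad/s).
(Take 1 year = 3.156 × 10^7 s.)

Convert to SI: T = 2262 years = 7.13887e+10 s.
n = 2π / T.
n = 2π / 7.13887e+10 s ≈ 8.801e-11 rad/s.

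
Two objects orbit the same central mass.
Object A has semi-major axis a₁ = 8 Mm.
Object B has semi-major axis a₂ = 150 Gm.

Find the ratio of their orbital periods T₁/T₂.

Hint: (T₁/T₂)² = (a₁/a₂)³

Convert to SI: a₁ = 8 Mm = 8e+06 m; a₂ = 150 Gm = 1.5e+11 m.
From Kepler's third law, (T₁/T₂)² = (a₁/a₂)³, so T₁/T₂ = (a₁/a₂)^(3/2).
a₁/a₂ = 8e+06 / 1.5e+11 = 5.33333e-05.
T₁/T₂ = (5.33333e-05)^(3/2) ≈ 3.895e-07.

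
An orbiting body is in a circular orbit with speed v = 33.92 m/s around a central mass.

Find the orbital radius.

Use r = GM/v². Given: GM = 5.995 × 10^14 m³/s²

For a circular orbit, v² = GM / r, so r = GM / v².
r = 5.995e+14 / (33.92)² m ≈ 5.21e+11 m = 5.21 × 10^11 m.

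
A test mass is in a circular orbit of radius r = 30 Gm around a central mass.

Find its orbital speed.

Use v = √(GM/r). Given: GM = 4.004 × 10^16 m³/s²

Convert to SI: r = 30 Gm = 3e+10 m.
For a circular orbit, gravity supplies the centripetal force, so v = √(GM / r).
v = √(4.004e+16 / 3e+10) m/s ≈ 1155 m/s = 1.155 km/s.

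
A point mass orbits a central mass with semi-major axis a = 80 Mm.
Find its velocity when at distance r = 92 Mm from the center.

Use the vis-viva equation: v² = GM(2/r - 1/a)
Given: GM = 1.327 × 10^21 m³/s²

Convert to SI: a = 80 Mm = 8e+07 m; r = 92 Mm = 9.2e+07 m.
Vis-viva: v = √(GM · (2/r − 1/a)).
2/r − 1/a = 2/9.2e+07 − 1/8e+07 = 9.23913e-09 m⁻¹.
v = √(1.327e+21 · 9.23913e-09) m/s ≈ 3.501e+06 m/s = 3501 km/s.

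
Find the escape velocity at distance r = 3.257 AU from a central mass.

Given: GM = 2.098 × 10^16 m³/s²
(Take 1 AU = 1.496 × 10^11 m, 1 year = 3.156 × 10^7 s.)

Convert to SI: r = 3.257 AU = 4.87247e+11 m.
Escape velocity comes from setting total energy to zero: ½v² − GM/r = 0 ⇒ v_esc = √(2GM / r).
v_esc = √(2 · 2.098e+16 / 4.87247e+11) m/s ≈ 293.5 m/s = 0.06191 AU/year.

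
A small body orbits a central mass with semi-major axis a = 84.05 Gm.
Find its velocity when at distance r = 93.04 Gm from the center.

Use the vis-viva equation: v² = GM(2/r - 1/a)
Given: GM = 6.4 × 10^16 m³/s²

Convert to SI: a = 84.05 Gm = 8.405e+10 m; r = 93.04 Gm = 9.304e+10 m.
Vis-viva: v = √(GM · (2/r − 1/a)).
2/r − 1/a = 2/9.304e+10 − 1/8.405e+10 = 9.59845e-12 m⁻¹.
v = √(6.4e+16 · 9.59845e-12) m/s ≈ 783.8 m/s = 783.8 m/s.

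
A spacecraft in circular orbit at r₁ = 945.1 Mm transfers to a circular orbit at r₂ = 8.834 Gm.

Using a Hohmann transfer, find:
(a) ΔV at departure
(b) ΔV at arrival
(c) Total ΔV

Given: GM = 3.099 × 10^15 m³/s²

Convert to SI: r₁ = 945.1 Mm = 9.451e+08 m; r₂ = 8.834 Gm = 8.834e+09 m.
Transfer semi-major axis: a_t = (r₁ + r₂)/2 = (9.451e+08 + 8.834e+09)/2 = 4.88955e+09 m.
Circular speeds: v₁ = √(GM/r₁) = 1810.81 m/s, v₂ = √(GM/r₂) = 592.287 m/s.
Transfer speeds (vis-viva v² = GM(2/r − 1/a_t)): v₁ᵗ = 2433.98 m/s, v₂ᵗ = 260.397 m/s.
(a) ΔV₁ = |v₁ᵗ − v₁| ≈ 623.2 m/s = 623.2 m/s.
(b) ΔV₂ = |v₂ − v₂ᵗ| ≈ 331.9 m/s = 331.9 m/s.
(c) ΔV_total = ΔV₁ + ΔV₂ ≈ 955.1 m/s = 955.1 m/s.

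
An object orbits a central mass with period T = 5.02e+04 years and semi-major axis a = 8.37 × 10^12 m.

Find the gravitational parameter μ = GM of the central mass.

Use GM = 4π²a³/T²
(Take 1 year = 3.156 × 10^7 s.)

Convert to SI: T = 5.02e+04 years = 1.58431e+12 s.
GM = 4π² · a³ / T².
GM = 4π² · (8.37e+12)³ / (1.58431e+12)² m³/s² ≈ 9.223e+15 m³/s² = 9.223 × 10^15 m³/s².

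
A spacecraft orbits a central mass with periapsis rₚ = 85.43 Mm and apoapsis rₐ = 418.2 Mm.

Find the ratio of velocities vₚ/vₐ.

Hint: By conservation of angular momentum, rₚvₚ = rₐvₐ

Convert to SI: rₚ = 85.43 Mm = 8.543e+07 m; rₐ = 418.2 Mm = 4.182e+08 m.
Conservation of angular momentum gives rₚvₚ = rₐvₐ, so vₚ/vₐ = rₐ/rₚ.
vₚ/vₐ = 4.182e+08 / 8.543e+07 ≈ 4.895.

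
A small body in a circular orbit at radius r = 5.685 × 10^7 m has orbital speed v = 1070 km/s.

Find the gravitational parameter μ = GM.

Convert to SI: v = 1070 km/s = 1.07e+06 m/s.
For a circular orbit v² = GM/r, so GM = v² · r.
GM = (1.07e+06)² · 5.685e+07 m³/s² ≈ 6.509e+19 m³/s² = 6.509 × 10^19 m³/s².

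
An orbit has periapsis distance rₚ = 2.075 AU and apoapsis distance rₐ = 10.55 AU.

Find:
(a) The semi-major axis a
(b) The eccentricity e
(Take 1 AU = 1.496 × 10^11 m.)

Convert to SI: rₚ = 2.075 AU = 3.1042e+11 m; rₐ = 10.55 AU = 1.57828e+12 m.
(a) a = (rₚ + rₐ) / 2 = (3.1042e+11 + 1.57828e+12) / 2 ≈ 9.444e+11 m = 6.312 AU.
(b) e = (rₐ − rₚ) / (rₐ + rₚ) = (1.57828e+12 − 3.1042e+11) / (1.57828e+12 + 3.1042e+11) ≈ 0.6713.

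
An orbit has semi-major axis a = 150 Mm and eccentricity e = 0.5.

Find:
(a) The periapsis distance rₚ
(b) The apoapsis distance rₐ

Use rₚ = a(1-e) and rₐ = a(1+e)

Convert to SI: a = 150 Mm = 1.5e+08 m.
(a) rₚ = a(1 − e) = 1.5e+08 · (1 − 0.5) = 1.5e+08 · 0.5 ≈ 7.5e+07 m = 75 Mm.
(b) rₐ = a(1 + e) = 1.5e+08 · (1 + 0.5) = 1.5e+08 · 1.5 ≈ 2.25e+08 m = 225 Mm.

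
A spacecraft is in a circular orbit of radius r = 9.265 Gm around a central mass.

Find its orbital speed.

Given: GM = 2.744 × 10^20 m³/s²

Convert to SI: r = 9.265 Gm = 9.265e+09 m.
For a circular orbit, gravity supplies the centripetal force, so v = √(GM / r).
v = √(2.744e+20 / 9.265e+09) m/s ≈ 1.721e+05 m/s = 172.1 km/s.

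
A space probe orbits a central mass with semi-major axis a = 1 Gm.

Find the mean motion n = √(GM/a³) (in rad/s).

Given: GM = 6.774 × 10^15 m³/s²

Convert to SI: a = 1 Gm = 1e+09 m.
n = √(GM / a³).
n = √(6.774e+15 / (1e+09)³) rad/s ≈ 2.603e-06 rad/s.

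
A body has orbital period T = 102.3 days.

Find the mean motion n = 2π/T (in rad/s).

Convert to SI: T = 102.3 days = 8.83872e+06 s.
n = 2π / T.
n = 2π / 8.83872e+06 s ≈ 7.109e-07 rad/s.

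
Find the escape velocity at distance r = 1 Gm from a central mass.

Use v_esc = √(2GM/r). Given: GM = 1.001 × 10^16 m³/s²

Convert to SI: r = 1 Gm = 1e+09 m.
Escape velocity comes from setting total energy to zero: ½v² − GM/r = 0 ⇒ v_esc = √(2GM / r).
v_esc = √(2 · 1.001e+16 / 1e+09) m/s ≈ 4474 m/s = 4.474 km/s.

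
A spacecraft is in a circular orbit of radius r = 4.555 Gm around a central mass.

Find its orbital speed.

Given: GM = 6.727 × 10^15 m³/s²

Convert to SI: r = 4.555 Gm = 4.555e+09 m.
For a circular orbit, gravity supplies the centripetal force, so v = √(GM / r).
v = √(6.727e+15 / 4.555e+09) m/s ≈ 1215 m/s = 1.215 km/s.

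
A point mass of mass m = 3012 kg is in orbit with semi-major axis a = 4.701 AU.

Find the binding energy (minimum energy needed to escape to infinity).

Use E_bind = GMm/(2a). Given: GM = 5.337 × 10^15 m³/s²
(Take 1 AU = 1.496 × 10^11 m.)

Convert to SI: a = 4.701 AU = 7.0327e+11 m.
Total orbital energy is E = −GMm/(2a); binding energy is E_bind = −E = GMm/(2a).
E_bind = 5.337e+15 · 3012 / (2 · 7.0327e+11) J ≈ 1.143e+07 J = 11.43 MJ.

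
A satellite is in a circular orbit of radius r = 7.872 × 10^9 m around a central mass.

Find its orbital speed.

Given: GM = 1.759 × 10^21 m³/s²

For a circular orbit, gravity supplies the centripetal force, so v = √(GM / r).
v = √(1.759e+21 / 7.872e+09) m/s ≈ 4.727e+05 m/s = 472.7 km/s.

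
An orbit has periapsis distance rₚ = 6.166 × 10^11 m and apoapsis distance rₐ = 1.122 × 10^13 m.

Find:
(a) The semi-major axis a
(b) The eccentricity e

(a) a = (rₚ + rₐ) / 2 = (6.166e+11 + 1.122e+13) / 2 ≈ 5.918e+12 m = 5.918 × 10^12 m.
(b) e = (rₐ − rₚ) / (rₐ + rₚ) = (1.122e+13 − 6.166e+11) / (1.122e+13 + 6.166e+11) ≈ 0.8958.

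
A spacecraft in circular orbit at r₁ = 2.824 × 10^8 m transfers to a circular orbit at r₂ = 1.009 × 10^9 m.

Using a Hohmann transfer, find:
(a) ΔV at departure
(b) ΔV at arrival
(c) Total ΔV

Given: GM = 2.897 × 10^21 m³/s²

Transfer semi-major axis: a_t = (r₁ + r₂)/2 = (2.824e+08 + 1.009e+09)/2 = 6.457e+08 m.
Circular speeds: v₁ = √(GM/r₁) = 3.20289e+06 m/s, v₂ = √(GM/r₂) = 1.69445e+06 m/s.
Transfer speeds (vis-viva v² = GM(2/r − 1/a_t)): v₁ᵗ = 4.0038e+06 m/s, v₂ᵗ = 1.12059e+06 m/s.
(a) ΔV₁ = |v₁ᵗ − v₁| ≈ 8.009e+05 m/s = 800.9 km/s.
(b) ΔV₂ = |v₂ − v₂ᵗ| ≈ 5.739e+05 m/s = 573.9 km/s.
(c) ΔV_total = ΔV₁ + ΔV₂ ≈ 1.375e+06 m/s = 1375 km/s.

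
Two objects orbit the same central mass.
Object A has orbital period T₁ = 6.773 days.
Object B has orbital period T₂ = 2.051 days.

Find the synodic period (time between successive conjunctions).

Convert to SI: T₁ = 6.773 days = 585187 s; T₂ = 2.051 days = 177206 s.
T_syn = |T₁ · T₂ / (T₁ − T₂)|.
T_syn = |585187 · 177206 / (585187 − 177206)| s ≈ 2.542e+05 s = 2.942 days.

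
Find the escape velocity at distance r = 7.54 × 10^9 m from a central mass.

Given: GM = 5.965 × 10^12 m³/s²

Escape velocity comes from setting total energy to zero: ½v² − GM/r = 0 ⇒ v_esc = √(2GM / r).
v_esc = √(2 · 5.965e+12 / 7.54e+09) m/s ≈ 39.78 m/s = 39.78 m/s.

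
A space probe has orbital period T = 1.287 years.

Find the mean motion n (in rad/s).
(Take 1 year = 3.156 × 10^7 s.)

Convert to SI: T = 1.287 years = 4.06177e+07 s.
n = 2π / T.
n = 2π / 4.06177e+07 s ≈ 1.547e-07 rad/s.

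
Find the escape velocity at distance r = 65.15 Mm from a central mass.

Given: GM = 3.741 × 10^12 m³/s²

Convert to SI: r = 65.15 Mm = 6.515e+07 m.
Escape velocity comes from setting total energy to zero: ½v² − GM/r = 0 ⇒ v_esc = √(2GM / r).
v_esc = √(2 · 3.741e+12 / 6.515e+07) m/s ≈ 338.9 m/s = 338.9 m/s.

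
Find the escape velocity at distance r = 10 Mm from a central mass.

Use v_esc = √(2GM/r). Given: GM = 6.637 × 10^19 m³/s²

Convert to SI: r = 10 Mm = 1e+07 m.
Escape velocity comes from setting total energy to zero: ½v² − GM/r = 0 ⇒ v_esc = √(2GM / r).
v_esc = √(2 · 6.637e+19 / 1e+07) m/s ≈ 3.643e+06 m/s = 3643 km/s.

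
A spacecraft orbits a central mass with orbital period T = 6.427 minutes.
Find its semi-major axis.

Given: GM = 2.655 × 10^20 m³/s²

Convert to SI: T = 6.427 minutes = 385.62 s.
Invert Kepler's third law: a = (GM · T² / (4π²))^(1/3).
Substituting T = 385.62 s and GM = 2.655e+20 m³/s²:
a = (2.655e+20 · (385.62)² / (4π²))^(1/3) m
a ≈ 1e+08 m = 100 Mm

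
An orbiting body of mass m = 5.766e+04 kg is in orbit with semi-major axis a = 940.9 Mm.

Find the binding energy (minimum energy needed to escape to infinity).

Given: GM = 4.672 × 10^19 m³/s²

Convert to SI: a = 940.9 Mm = 9.409e+08 m.
Total orbital energy is E = −GMm/(2a); binding energy is E_bind = −E = GMm/(2a).
E_bind = 4.672e+19 · 5.766e+04 / (2 · 9.409e+08) J ≈ 1.432e+15 J = 1.432 PJ.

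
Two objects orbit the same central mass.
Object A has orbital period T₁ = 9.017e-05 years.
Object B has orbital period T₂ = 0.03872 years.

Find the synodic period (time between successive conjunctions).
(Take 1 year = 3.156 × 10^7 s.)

Convert to SI: T₁ = 9.017e-05 years = 2845.77 s; T₂ = 0.03872 years = 1.222e+06 s.
T_syn = |T₁ · T₂ / (T₁ − T₂)|.
T_syn = |2845.77 · 1.222e+06 / (2845.77 − 1.222e+06)| s ≈ 2852 s = 9.038e-05 years.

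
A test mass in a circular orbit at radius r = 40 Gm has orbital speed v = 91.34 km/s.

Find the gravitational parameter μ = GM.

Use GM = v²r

Convert to SI: r = 40 Gm = 4e+10 m; v = 91.34 km/s = 91340 m/s.
For a circular orbit v² = GM/r, so GM = v² · r.
GM = (91340)² · 4e+10 m³/s² ≈ 3.337e+20 m³/s² = 3.337 × 10^20 m³/s².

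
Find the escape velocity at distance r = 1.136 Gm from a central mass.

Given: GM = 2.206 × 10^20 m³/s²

Convert to SI: r = 1.136 Gm = 1.136e+09 m.
Escape velocity comes from setting total energy to zero: ½v² − GM/r = 0 ⇒ v_esc = √(2GM / r).
v_esc = √(2 · 2.206e+20 / 1.136e+09) m/s ≈ 6.232e+05 m/s = 623.2 km/s.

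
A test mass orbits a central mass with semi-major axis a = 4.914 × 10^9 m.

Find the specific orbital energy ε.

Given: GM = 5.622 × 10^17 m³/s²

ε = −GM / (2a).
ε = −5.622e+17 / (2 · 4.914e+09) J/kg ≈ -5.72e+07 J/kg = -57.2 MJ/kg.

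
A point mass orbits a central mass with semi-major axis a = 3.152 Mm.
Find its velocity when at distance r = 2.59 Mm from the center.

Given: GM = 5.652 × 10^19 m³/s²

Convert to SI: a = 3.152 Mm = 3.152e+06 m; r = 2.59 Mm = 2.59e+06 m.
Vis-viva: v = √(GM · (2/r − 1/a)).
2/r − 1/a = 2/2.59e+06 − 1/3.152e+06 = 4.54942e-07 m⁻¹.
v = √(5.652e+19 · 4.54942e-07) m/s ≈ 5.071e+06 m/s = 5071 km/s.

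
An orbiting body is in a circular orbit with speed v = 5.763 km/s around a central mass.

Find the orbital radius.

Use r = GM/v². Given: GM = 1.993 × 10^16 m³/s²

Convert to SI: v = 5.763 km/s = 5763 m/s.
For a circular orbit, v² = GM / r, so r = GM / v².
r = 1.993e+16 / (5763)² m ≈ 6.001e+08 m = 600.1 Mm.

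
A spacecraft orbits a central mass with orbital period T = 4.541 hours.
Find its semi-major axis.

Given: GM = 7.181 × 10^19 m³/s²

Convert to SI: T = 4.541 hours = 16347.6 s.
Invert Kepler's third law: a = (GM · T² / (4π²))^(1/3).
Substituting T = 16347.6 s and GM = 7.181e+19 m³/s²:
a = (7.181e+19 · (16347.6)² / (4π²))^(1/3) m
a ≈ 7.863e+08 m = 786.3 Mm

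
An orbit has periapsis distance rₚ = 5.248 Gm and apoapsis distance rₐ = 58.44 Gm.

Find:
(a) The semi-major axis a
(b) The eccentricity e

Convert to SI: rₚ = 5.248 Gm = 5.248e+09 m; rₐ = 58.44 Gm = 5.844e+10 m.
(a) a = (rₚ + rₐ) / 2 = (5.248e+09 + 5.844e+10) / 2 ≈ 3.184e+10 m = 31.84 Gm.
(b) e = (rₐ − rₚ) / (rₐ + rₚ) = (5.844e+10 − 5.248e+09) / (5.844e+10 + 5.248e+09) ≈ 0.8352.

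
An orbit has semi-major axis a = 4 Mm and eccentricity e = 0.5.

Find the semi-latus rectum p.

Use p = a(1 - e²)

Convert to SI: a = 4 Mm = 4e+06 m.
p = a (1 − e²).
p = 4e+06 · (1 − (0.5)²) = 4e+06 · 0.75 ≈ 3e+06 m = 3 Mm.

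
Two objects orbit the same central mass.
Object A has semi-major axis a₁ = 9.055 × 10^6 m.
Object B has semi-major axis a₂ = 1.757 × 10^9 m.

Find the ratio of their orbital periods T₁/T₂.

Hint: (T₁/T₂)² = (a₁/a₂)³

From Kepler's third law, (T₁/T₂)² = (a₁/a₂)³, so T₁/T₂ = (a₁/a₂)^(3/2).
a₁/a₂ = 9.055e+06 / 1.757e+09 = 0.00515367.
T₁/T₂ = (0.00515367)^(3/2) ≈ 0.00037.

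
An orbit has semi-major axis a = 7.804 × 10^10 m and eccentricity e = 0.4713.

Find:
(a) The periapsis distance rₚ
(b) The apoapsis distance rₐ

(a) rₚ = a(1 − e) = 7.804e+10 · (1 − 0.4713) = 7.804e+10 · 0.5287 ≈ 4.126e+10 m = 4.126 × 10^10 m.
(b) rₐ = a(1 + e) = 7.804e+10 · (1 + 0.4713) = 7.804e+10 · 1.4713 ≈ 1.148e+11 m = 1.148 × 10^11 m.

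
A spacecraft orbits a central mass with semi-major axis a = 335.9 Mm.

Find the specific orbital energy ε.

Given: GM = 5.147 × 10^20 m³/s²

Convert to SI: a = 335.9 Mm = 3.359e+08 m.
ε = −GM / (2a).
ε = −5.147e+20 / (2 · 3.359e+08) J/kg ≈ -7.662e+11 J/kg = -766.2 GJ/kg.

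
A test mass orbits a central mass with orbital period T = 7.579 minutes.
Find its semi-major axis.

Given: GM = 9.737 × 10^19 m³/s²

Convert to SI: T = 7.579 minutes = 454.74 s.
Invert Kepler's third law: a = (GM · T² / (4π²))^(1/3).
Substituting T = 454.74 s and GM = 9.737e+19 m³/s²:
a = (9.737e+19 · (454.74)² / (4π²))^(1/3) m
a ≈ 7.99e+07 m = 79.9 Mm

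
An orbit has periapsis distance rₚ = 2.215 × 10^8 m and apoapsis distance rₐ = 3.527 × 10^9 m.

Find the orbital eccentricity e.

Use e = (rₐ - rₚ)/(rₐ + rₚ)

e = (rₐ − rₚ) / (rₐ + rₚ).
e = (3.527e+09 − 2.215e+08) / (3.527e+09 + 2.215e+08) = 3.3055e+09 / 3.7485e+09 ≈ 0.8818.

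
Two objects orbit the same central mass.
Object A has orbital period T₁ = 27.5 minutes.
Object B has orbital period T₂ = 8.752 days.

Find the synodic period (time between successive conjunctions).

Convert to SI: T₁ = 27.5 minutes = 1650 s; T₂ = 8.752 days = 756173 s.
T_syn = |T₁ · T₂ / (T₁ − T₂)|.
T_syn = |1650 · 756173 / (1650 − 756173)| s ≈ 1654 s = 27.56 minutes.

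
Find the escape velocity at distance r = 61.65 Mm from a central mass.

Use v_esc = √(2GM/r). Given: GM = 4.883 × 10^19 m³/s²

Convert to SI: r = 61.65 Mm = 6.165e+07 m.
Escape velocity comes from setting total energy to zero: ½v² − GM/r = 0 ⇒ v_esc = √(2GM / r).
v_esc = √(2 · 4.883e+19 / 6.165e+07) m/s ≈ 1.259e+06 m/s = 1259 km/s.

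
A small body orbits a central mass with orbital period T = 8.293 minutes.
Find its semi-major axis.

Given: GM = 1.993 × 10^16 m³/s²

Convert to SI: T = 8.293 minutes = 497.58 s.
Invert Kepler's third law: a = (GM · T² / (4π²))^(1/3).
Substituting T = 497.58 s and GM = 1.993e+16 m³/s²:
a = (1.993e+16 · (497.58)² / (4π²))^(1/3) m
a ≈ 5e+06 m = 5 Mm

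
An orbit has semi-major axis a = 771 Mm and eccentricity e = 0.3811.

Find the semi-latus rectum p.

Convert to SI: a = 771 Mm = 7.71e+08 m.
p = a (1 − e²).
p = 7.71e+08 · (1 − (0.3811)²) = 7.71e+08 · 0.854763 ≈ 6.59e+08 m = 659 Mm.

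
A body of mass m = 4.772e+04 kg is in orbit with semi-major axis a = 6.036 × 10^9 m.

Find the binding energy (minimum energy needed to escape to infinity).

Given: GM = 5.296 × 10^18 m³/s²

Total orbital energy is E = −GMm/(2a); binding energy is E_bind = −E = GMm/(2a).
E_bind = 5.296e+18 · 4.772e+04 / (2 · 6.036e+09) J ≈ 2.093e+13 J = 20.93 TJ.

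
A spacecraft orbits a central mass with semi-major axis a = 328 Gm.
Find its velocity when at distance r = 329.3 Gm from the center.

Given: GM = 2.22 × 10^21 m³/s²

Convert to SI: a = 328 Gm = 3.28e+11 m; r = 329.3 Gm = 3.293e+11 m.
Vis-viva: v = √(GM · (2/r − 1/a)).
2/r − 1/a = 2/3.293e+11 − 1/3.28e+11 = 3.02471e-12 m⁻¹.
v = √(2.22e+21 · 3.02471e-12) m/s ≈ 8.194e+04 m/s = 81.94 km/s.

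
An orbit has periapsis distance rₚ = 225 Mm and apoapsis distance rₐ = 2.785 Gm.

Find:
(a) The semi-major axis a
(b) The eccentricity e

Convert to SI: rₚ = 225 Mm = 2.25e+08 m; rₐ = 2.785 Gm = 2.785e+09 m.
(a) a = (rₚ + rₐ) / 2 = (2.25e+08 + 2.785e+09) / 2 ≈ 1.505e+09 m = 1.505 Gm.
(b) e = (rₐ − rₚ) / (rₐ + rₚ) = (2.785e+09 − 2.25e+08) / (2.785e+09 + 2.25e+08) ≈ 0.8505.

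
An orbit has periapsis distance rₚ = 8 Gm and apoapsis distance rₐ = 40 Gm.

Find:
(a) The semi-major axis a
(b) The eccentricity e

Convert to SI: rₚ = 8 Gm = 8e+09 m; rₐ = 40 Gm = 4e+10 m.
(a) a = (rₚ + rₐ) / 2 = (8e+09 + 4e+10) / 2 ≈ 2.4e+10 m = 24 Gm.
(b) e = (rₐ − rₚ) / (rₐ + rₚ) = (4e+10 − 8e+09) / (4e+10 + 8e+09) ≈ 0.6667.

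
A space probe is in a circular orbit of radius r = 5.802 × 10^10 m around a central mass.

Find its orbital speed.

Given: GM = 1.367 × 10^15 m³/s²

For a circular orbit, gravity supplies the centripetal force, so v = √(GM / r).
v = √(1.367e+15 / 5.802e+10) m/s ≈ 153.5 m/s = 153.5 m/s.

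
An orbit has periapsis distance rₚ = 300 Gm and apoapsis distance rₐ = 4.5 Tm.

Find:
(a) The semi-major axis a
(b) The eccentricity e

Convert to SI: rₚ = 300 Gm = 3e+11 m; rₐ = 4.5 Tm = 4.5e+12 m.
(a) a = (rₚ + rₐ) / 2 = (3e+11 + 4.5e+12) / 2 ≈ 2.4e+12 m = 2.4 Tm.
(b) e = (rₐ − rₚ) / (rₐ + rₚ) = (4.5e+12 − 3e+11) / (4.5e+12 + 3e+11) ≈ 0.875.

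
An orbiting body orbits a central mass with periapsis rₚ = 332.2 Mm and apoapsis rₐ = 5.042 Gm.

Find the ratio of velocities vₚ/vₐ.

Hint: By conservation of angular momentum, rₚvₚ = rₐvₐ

Convert to SI: rₚ = 332.2 Mm = 3.322e+08 m; rₐ = 5.042 Gm = 5.042e+09 m.
Conservation of angular momentum gives rₚvₚ = rₐvₐ, so vₚ/vₐ = rₐ/rₚ.
vₚ/vₐ = 5.042e+09 / 3.322e+08 ≈ 15.18.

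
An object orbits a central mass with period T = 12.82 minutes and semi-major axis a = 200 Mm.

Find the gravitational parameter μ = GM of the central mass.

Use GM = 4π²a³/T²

Convert to SI: T = 12.82 minutes = 769.2 s; a = 200 Mm = 2e+08 m.
GM = 4π² · a³ / T².
GM = 4π² · (2e+08)³ / (769.2)² m³/s² ≈ 5.338e+20 m³/s² = 5.338 × 10^20 m³/s².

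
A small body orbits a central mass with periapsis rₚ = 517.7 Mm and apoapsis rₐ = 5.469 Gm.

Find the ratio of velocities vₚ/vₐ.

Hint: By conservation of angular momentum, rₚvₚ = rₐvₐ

Convert to SI: rₚ = 517.7 Mm = 5.177e+08 m; rₐ = 5.469 Gm = 5.469e+09 m.
Conservation of angular momentum gives rₚvₚ = rₐvₐ, so vₚ/vₐ = rₐ/rₚ.
vₚ/vₐ = 5.469e+09 / 5.177e+08 ≈ 10.56.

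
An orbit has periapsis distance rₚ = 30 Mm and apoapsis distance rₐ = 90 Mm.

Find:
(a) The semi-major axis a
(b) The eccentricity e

Convert to SI: rₚ = 30 Mm = 3e+07 m; rₐ = 90 Mm = 9e+07 m.
(a) a = (rₚ + rₐ) / 2 = (3e+07 + 9e+07) / 2 ≈ 6e+07 m = 60 Mm.
(b) e = (rₐ − rₚ) / (rₐ + rₚ) = (9e+07 − 3e+07) / (9e+07 + 3e+07) ≈ 0.5.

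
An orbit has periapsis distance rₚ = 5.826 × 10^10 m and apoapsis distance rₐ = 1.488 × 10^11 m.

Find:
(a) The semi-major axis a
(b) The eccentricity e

(a) a = (rₚ + rₐ) / 2 = (5.826e+10 + 1.488e+11) / 2 ≈ 1.035e+11 m = 1.035 × 10^11 m.
(b) e = (rₐ − rₚ) / (rₐ + rₚ) = (1.488e+11 − 5.826e+10) / (1.488e+11 + 5.826e+10) ≈ 0.4373.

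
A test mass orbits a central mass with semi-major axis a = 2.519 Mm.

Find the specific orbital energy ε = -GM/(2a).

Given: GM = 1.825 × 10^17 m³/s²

Convert to SI: a = 2.519 Mm = 2.519e+06 m.
ε = −GM / (2a).
ε = −1.825e+17 / (2 · 2.519e+06) J/kg ≈ -3.622e+10 J/kg = -36.22 GJ/kg.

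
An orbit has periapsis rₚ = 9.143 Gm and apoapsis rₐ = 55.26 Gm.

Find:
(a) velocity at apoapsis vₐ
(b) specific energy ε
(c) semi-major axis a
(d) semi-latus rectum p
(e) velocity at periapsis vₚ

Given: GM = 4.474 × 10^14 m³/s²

Convert to SI: rₚ = 9.143 Gm = 9.143e+09 m; rₐ = 55.26 Gm = 5.526e+10 m.
(a) With a = (rₚ + rₐ)/2 = 3.22015e+10 m, vₐ = √(GM (2/rₐ − 1/a)) = √(4.474e+14 · (2/5.526e+10 − 1/3.22015e+10)) m/s ≈ 47.95 m/s
(b) With a = (rₚ + rₐ)/2 = 3.22015e+10 m, ε = −GM/(2a) = −4.474e+14/(2 · 3.22015e+10) J/kg ≈ -6947 J/kg
(c) a = (rₚ + rₐ)/2 = (9.143e+09 + 5.526e+10)/2 ≈ 3.22e+10 m
(d) From a = (rₚ + rₐ)/2 = 3.22015e+10 m and e = (rₐ − rₚ)/(rₐ + rₚ) = 0.716069, p = a(1 − e²) = 3.22015e+10 · (1 − (0.716069)²) ≈ 1.569e+10 m
(e) With a = (rₚ + rₐ)/2 = 3.22015e+10 m, vₚ = √(GM (2/rₚ − 1/a)) = √(4.474e+14 · (2/9.143e+09 − 1/3.22015e+10)) m/s ≈ 289.8 m/s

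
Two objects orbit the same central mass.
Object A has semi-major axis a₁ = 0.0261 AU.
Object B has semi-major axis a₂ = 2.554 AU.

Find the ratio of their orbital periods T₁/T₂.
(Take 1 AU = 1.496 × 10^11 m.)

Convert to SI: a₁ = 0.0261 AU = 3.90456e+09 m; a₂ = 2.554 AU = 3.82078e+11 m.
From Kepler's third law, (T₁/T₂)² = (a₁/a₂)³, so T₁/T₂ = (a₁/a₂)^(3/2).
a₁/a₂ = 3.90456e+09 / 3.82078e+11 = 0.0102193.
T₁/T₂ = (0.0102193)^(3/2) ≈ 0.001033.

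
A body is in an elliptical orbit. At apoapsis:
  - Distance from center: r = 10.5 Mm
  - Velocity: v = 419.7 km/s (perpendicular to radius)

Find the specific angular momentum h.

Convert to SI: r = 10.5 Mm = 1.05e+07 m; v = 419.7 km/s = 419700 m/s.
With v perpendicular to r, h = r · v.
h = 1.05e+07 · 419700 m²/s ≈ 4.407e+12 m²/s.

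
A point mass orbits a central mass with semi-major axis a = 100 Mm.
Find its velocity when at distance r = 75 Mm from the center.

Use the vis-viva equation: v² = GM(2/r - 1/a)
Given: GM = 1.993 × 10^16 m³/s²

Convert to SI: a = 100 Mm = 1e+08 m; r = 75 Mm = 7.5e+07 m.
Vis-viva: v = √(GM · (2/r − 1/a)).
2/r − 1/a = 2/7.5e+07 − 1/1e+08 = 1.66667e-08 m⁻¹.
v = √(1.993e+16 · 1.66667e-08) m/s ≈ 1.823e+04 m/s = 18.23 km/s.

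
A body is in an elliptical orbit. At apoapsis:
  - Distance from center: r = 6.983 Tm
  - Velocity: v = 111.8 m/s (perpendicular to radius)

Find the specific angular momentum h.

Convert to SI: r = 6.983 Tm = 6.983e+12 m.
With v perpendicular to r, h = r · v.
h = 6.983e+12 · 111.8 m²/s ≈ 7.807e+14 m²/s.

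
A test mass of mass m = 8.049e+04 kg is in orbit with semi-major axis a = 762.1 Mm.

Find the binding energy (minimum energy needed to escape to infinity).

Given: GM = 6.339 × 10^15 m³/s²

Convert to SI: a = 762.1 Mm = 7.621e+08 m.
Total orbital energy is E = −GMm/(2a); binding energy is E_bind = −E = GMm/(2a).
E_bind = 6.339e+15 · 8.049e+04 / (2 · 7.621e+08) J ≈ 3.348e+11 J = 334.8 GJ.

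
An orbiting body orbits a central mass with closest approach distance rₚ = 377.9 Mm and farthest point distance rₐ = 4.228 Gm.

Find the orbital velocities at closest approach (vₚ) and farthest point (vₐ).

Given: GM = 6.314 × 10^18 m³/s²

Convert to SI: rₚ = 377.9 Mm = 3.779e+08 m; rₐ = 4.228 Gm = 4.228e+09 m.
Use the vis-viva equation v² = GM(2/r − 1/a) with a = (rₚ + rₐ)/2 = (3.779e+08 + 4.228e+09)/2 = 2.30295e+09 m.
vₚ = √(GM · (2/rₚ − 1/a)) = √(6.314e+18 · (2/3.779e+08 − 1/2.30295e+09)) m/s ≈ 1.751e+05 m/s = 175.1 km/s.
vₐ = √(GM · (2/rₐ − 1/a)) = √(6.314e+18 · (2/4.228e+09 − 1/2.30295e+09)) m/s ≈ 1.565e+04 m/s = 15.65 km/s.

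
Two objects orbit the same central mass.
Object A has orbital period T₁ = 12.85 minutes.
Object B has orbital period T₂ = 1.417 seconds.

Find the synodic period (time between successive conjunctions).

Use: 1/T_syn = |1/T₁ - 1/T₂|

Convert to SI: T₁ = 12.85 minutes = 771 s.
T_syn = |T₁ · T₂ / (T₁ − T₂)|.
T_syn = |771 · 1.417 / (771 − 1.417)| s ≈ 1.42 s = 1.42 seconds.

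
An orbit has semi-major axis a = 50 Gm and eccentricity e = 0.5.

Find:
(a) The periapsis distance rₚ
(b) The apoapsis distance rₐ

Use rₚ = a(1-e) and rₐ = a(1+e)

Convert to SI: a = 50 Gm = 5e+10 m.
(a) rₚ = a(1 − e) = 5e+10 · (1 − 0.5) = 5e+10 · 0.5 ≈ 2.5e+10 m = 25 Gm.
(b) rₐ = a(1 + e) = 5e+10 · (1 + 0.5) = 5e+10 · 1.5 ≈ 7.5e+10 m = 75 Gm.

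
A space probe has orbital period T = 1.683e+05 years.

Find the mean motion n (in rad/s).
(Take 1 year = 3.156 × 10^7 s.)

Convert to SI: T = 1.683e+05 years = 5.31155e+12 s.
n = 2π / T.
n = 2π / 5.31155e+12 s ≈ 1.183e-12 rad/s.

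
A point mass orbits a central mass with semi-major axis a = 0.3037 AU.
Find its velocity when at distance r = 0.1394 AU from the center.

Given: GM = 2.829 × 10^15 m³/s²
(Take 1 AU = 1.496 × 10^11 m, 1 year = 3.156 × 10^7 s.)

Convert to SI: a = 0.3037 AU = 4.54335e+10 m; r = 0.1394 AU = 2.08542e+10 m.
Vis-viva: v = √(GM · (2/r − 1/a)).
2/r − 1/a = 2/2.08542e+10 − 1/4.54335e+10 = 7.38936e-11 m⁻¹.
v = √(2.829e+15 · 7.38936e-11) m/s ≈ 457.2 m/s = 0.09646 AU/year.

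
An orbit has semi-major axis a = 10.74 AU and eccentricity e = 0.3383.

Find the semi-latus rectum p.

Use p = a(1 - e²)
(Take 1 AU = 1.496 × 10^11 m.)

Convert to SI: a = 10.74 AU = 1.6067e+12 m.
p = a (1 − e²).
p = 1.6067e+12 · (1 − (0.3383)²) = 1.6067e+12 · 0.885553 ≈ 1.423e+12 m = 9.511 AU.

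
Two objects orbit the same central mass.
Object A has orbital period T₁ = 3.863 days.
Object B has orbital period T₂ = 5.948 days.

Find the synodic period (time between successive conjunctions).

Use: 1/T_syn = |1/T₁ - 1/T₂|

Convert to SI: T₁ = 3.863 days = 333763 s; T₂ = 5.948 days = 513907 s.
T_syn = |T₁ · T₂ / (T₁ − T₂)|.
T_syn = |333763 · 513907 / (333763 − 513907)| s ≈ 9.521e+05 s = 11.02 days.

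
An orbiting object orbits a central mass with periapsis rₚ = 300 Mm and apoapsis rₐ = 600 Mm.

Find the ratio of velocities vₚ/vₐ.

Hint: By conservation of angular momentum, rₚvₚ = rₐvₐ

Convert to SI: rₚ = 300 Mm = 3e+08 m; rₐ = 600 Mm = 6e+08 m.
Conservation of angular momentum gives rₚvₚ = rₐvₐ, so vₚ/vₐ = rₐ/rₚ.
vₚ/vₐ = 6e+08 / 3e+08 ≈ 2.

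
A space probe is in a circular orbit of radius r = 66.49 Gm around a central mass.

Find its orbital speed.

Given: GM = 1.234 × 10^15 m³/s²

Convert to SI: r = 66.49 Gm = 6.649e+10 m.
For a circular orbit, gravity supplies the centripetal force, so v = √(GM / r).
v = √(1.234e+15 / 6.649e+10) m/s ≈ 136.2 m/s = 136.2 m/s.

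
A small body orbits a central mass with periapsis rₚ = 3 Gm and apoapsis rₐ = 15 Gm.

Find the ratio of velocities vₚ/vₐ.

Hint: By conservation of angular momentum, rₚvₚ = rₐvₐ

Convert to SI: rₚ = 3 Gm = 3e+09 m; rₐ = 15 Gm = 1.5e+10 m.
Conservation of angular momentum gives rₚvₚ = rₐvₐ, so vₚ/vₐ = rₐ/rₚ.
vₚ/vₐ = 1.5e+10 / 3e+09 ≈ 5.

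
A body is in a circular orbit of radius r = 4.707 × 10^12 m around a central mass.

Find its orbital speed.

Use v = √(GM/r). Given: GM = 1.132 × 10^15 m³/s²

For a circular orbit, gravity supplies the centripetal force, so v = √(GM / r).
v = √(1.132e+15 / 4.707e+12) m/s ≈ 15.51 m/s = 15.51 m/s.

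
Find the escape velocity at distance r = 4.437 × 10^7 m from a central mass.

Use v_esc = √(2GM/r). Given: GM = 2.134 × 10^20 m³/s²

Escape velocity comes from setting total energy to zero: ½v² − GM/r = 0 ⇒ v_esc = √(2GM / r).
v_esc = √(2 · 2.134e+20 / 4.437e+07) m/s ≈ 3.101e+06 m/s = 3101 km/s.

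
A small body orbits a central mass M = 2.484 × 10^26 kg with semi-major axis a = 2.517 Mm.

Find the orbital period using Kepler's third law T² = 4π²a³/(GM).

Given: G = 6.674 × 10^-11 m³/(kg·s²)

Convert to SI: a = 2.517 Mm = 2.517e+06 m.
GM = G · M = 6.674e-11 · 2.484e+26 = 1.65782e+16 m³/s².
Kepler's third law: T = 2π √(a³ / GM).
Substituting a = 2.517e+06 m and GM = 1.65782e+16 m³/s²:
T = 2π √((2.517e+06)³ / 1.65782e+16) s
T ≈ 194.9 s = 3.248 minutes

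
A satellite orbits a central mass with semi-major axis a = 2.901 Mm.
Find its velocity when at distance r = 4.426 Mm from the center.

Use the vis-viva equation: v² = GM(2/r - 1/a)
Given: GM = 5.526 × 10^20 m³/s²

Convert to SI: a = 2.901 Mm = 2.901e+06 m; r = 4.426 Mm = 4.426e+06 m.
Vis-viva: v = √(GM · (2/r − 1/a)).
2/r − 1/a = 2/4.426e+06 − 1/2.901e+06 = 1.07167e-07 m⁻¹.
v = √(5.526e+20 · 1.07167e-07) m/s ≈ 7.695e+06 m/s = 7695 km/s.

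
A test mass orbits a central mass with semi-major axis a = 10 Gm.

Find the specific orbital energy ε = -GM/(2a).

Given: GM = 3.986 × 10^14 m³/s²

Convert to SI: a = 10 Gm = 1e+10 m.
ε = −GM / (2a).
ε = −3.986e+14 / (2 · 1e+10) J/kg ≈ -1.993e+04 J/kg = -19.93 kJ/kg.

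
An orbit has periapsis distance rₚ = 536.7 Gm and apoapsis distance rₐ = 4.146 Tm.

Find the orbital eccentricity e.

Convert to SI: rₚ = 536.7 Gm = 5.367e+11 m; rₐ = 4.146 Tm = 4.146e+12 m.
e = (rₐ − rₚ) / (rₐ + rₚ).
e = (4.146e+12 − 5.367e+11) / (4.146e+12 + 5.367e+11) = 3.6093e+12 / 4.6827e+12 ≈ 0.7708.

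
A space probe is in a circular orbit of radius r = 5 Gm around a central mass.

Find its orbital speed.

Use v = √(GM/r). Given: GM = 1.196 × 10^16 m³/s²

Convert to SI: r = 5 Gm = 5e+09 m.
For a circular orbit, gravity supplies the centripetal force, so v = √(GM / r).
v = √(1.196e+16 / 5e+09) m/s ≈ 1547 m/s = 1.547 km/s.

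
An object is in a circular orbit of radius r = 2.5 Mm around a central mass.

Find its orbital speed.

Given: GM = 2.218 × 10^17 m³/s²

Convert to SI: r = 2.5 Mm = 2.5e+06 m.
For a circular orbit, gravity supplies the centripetal force, so v = √(GM / r).
v = √(2.218e+17 / 2.5e+06) m/s ≈ 2.979e+05 m/s = 297.9 km/s.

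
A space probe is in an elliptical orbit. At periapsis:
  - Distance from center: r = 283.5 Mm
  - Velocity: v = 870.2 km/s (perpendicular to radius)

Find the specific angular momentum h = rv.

Convert to SI: r = 283.5 Mm = 2.835e+08 m; v = 870.2 km/s = 870200 m/s.
With v perpendicular to r, h = r · v.
h = 2.835e+08 · 870200 m²/s ≈ 2.467e+14 m²/s.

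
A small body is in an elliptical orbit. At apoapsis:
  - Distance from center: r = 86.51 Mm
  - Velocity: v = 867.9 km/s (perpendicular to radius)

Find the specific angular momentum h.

Convert to SI: r = 86.51 Mm = 8.651e+07 m; v = 867.9 km/s = 867900 m/s.
With v perpendicular to r, h = r · v.
h = 8.651e+07 · 867900 m²/s ≈ 7.508e+13 m²/s.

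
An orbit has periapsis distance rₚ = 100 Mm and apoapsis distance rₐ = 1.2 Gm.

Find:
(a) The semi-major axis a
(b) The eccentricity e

Convert to SI: rₚ = 100 Mm = 1e+08 m; rₐ = 1.2 Gm = 1.2e+09 m.
(a) a = (rₚ + rₐ) / 2 = (1e+08 + 1.2e+09) / 2 ≈ 6.5e+08 m = 650 Mm.
(b) e = (rₐ − rₚ) / (rₐ + rₚ) = (1.2e+09 − 1e+08) / (1.2e+09 + 1e+08) ≈ 0.8462.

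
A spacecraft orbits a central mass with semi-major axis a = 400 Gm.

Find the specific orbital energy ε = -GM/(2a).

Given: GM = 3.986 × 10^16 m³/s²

Convert to SI: a = 400 Gm = 4e+11 m.
ε = −GM / (2a).
ε = −3.986e+16 / (2 · 4e+11) J/kg ≈ -4.982e+04 J/kg = -49.83 kJ/kg.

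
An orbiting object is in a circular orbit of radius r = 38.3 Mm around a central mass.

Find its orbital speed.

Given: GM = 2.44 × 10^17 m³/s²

Convert to SI: r = 38.3 Mm = 3.83e+07 m.
For a circular orbit, gravity supplies the centripetal force, so v = √(GM / r).
v = √(2.44e+17 / 3.83e+07) m/s ≈ 7.982e+04 m/s = 79.82 km/s.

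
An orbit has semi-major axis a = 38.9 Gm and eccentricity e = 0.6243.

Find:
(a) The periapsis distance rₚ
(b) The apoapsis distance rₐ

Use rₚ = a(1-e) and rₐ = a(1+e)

Convert to SI: a = 38.9 Gm = 3.89e+10 m.
(a) rₚ = a(1 − e) = 3.89e+10 · (1 − 0.6243) = 3.89e+10 · 0.3757 ≈ 1.461e+10 m = 14.61 Gm.
(b) rₐ = a(1 + e) = 3.89e+10 · (1 + 0.6243) = 3.89e+10 · 1.6243 ≈ 6.319e+10 m = 63.19 Gm.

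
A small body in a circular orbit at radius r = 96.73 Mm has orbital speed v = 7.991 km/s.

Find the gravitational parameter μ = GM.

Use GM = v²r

Convert to SI: r = 96.73 Mm = 9.673e+07 m; v = 7.991 km/s = 7991 m/s.
For a circular orbit v² = GM/r, so GM = v² · r.
GM = (7991)² · 9.673e+07 m³/s² ≈ 6.177e+15 m³/s² = 6.177 × 10^15 m³/s².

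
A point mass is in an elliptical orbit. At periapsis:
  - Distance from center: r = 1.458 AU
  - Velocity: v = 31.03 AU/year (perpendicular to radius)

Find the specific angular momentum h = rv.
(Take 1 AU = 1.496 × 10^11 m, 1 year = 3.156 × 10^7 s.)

Convert to SI: r = 1.458 AU = 2.18117e+11 m; v = 31.03 AU/year = 147088 m/s.
With v perpendicular to r, h = r · v.
h = 2.18117e+11 · 147088 m²/s ≈ 3.208e+16 m²/s.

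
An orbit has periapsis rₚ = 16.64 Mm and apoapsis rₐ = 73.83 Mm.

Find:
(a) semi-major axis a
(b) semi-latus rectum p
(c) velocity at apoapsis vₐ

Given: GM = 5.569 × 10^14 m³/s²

Convert to SI: rₚ = 16.64 Mm = 1.664e+07 m; rₐ = 73.83 Mm = 7.383e+07 m.
(a) a = (rₚ + rₐ)/2 = (1.664e+07 + 7.383e+07)/2 ≈ 4.524e+07 m
(b) From a = (rₚ + rₐ)/2 = 4.5235e+07 m and e = (rₐ − rₚ)/(rₐ + rₚ) = 0.632143, p = a(1 − e²) = 4.5235e+07 · (1 − (0.632143)²) ≈ 2.716e+07 m
(c) With a = (rₚ + rₐ)/2 = 4.5235e+07 m, vₐ = √(GM (2/rₐ − 1/a)) = √(5.569e+14 · (2/7.383e+07 − 1/4.5235e+07)) m/s ≈ 1666 m/s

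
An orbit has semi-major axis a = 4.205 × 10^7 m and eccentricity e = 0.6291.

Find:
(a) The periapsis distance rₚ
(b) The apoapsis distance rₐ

(a) rₚ = a(1 − e) = 4.205e+07 · (1 − 0.6291) = 4.205e+07 · 0.3709 ≈ 1.56e+07 m = 1.56 × 10^7 m.
(b) rₐ = a(1 + e) = 4.205e+07 · (1 + 0.6291) = 4.205e+07 · 1.6291 ≈ 6.85e+07 m = 6.85 × 10^7 m.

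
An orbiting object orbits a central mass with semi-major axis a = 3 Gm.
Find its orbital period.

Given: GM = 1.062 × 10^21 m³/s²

Convert to SI: a = 3 Gm = 3e+09 m.
Kepler's third law: T = 2π √(a³ / GM).
Substituting a = 3e+09 m and GM = 1.062e+21 m³/s²:
T = 2π √((3e+09)³ / 1.062e+21) s
T ≈ 3.168e+04 s = 8.8 hours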